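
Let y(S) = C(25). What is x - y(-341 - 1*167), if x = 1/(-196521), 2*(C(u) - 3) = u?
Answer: -6092153/393042 ≈ -15.500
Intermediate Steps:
C(u) = 3 + u/2
y(S) = 31/2 (y(S) = 3 + (1/2)*25 = 3 + 25/2 = 31/2)
x = -1/196521 ≈ -5.0885e-6
x - y(-341 - 1*167) = -1/196521 - 1*31/2 = -1/196521 - 31/2 = -6092153/393042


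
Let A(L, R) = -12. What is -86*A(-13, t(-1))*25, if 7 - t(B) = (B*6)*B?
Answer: 25800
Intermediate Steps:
t(B) = 7 - 6*B**2 (t(B) = 7 - B*6*B = 7 - 6*B*B = 7 - 6*B**2)
-86*A(-13, t(-1))*25 = -86*(-12)*25 = 1032*25 = 25800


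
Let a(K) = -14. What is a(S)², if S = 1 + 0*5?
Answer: 196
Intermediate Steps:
S = 1 (S = 1 + 0 = 1)
a(S)² = (-14)² = 196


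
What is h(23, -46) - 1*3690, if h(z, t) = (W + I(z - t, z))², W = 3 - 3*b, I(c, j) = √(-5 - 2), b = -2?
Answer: -3616 + 18*I*√7 ≈ -3616.0 + 47.624*I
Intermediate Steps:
I(c, j) = I*√7 (I(c, j) = √(-7) = I*√7)
W = 9 (W = 3 - 3*(-2) = 3 + 6 = 9)
h(z, t) = (9 + I*√7)²
h(23, -46) - 1*3690 = (9 + I*√7)² - 1*3690 = (9 + I*√7)² - 3690 = -3690 + (9 + I*√7)²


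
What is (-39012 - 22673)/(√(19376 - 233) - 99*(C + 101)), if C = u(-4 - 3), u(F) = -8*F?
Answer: 106529995/26840634 + 61685*√2127/80521902 ≈ 4.0043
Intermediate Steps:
C = 56 (C = -8*(-4 - 3) = -8*(-7) = 56)
(-39012 - 22673)/(√(19376 - 233) - 99*(C + 101)) = (-39012 - 22673)/(√(19376 - 233) - 99*(56 + 101)) = -61685/(√19143 - 99*157) = -61685/(3*√2127 - 15543) = -61685/(-15543 + 3*√2127)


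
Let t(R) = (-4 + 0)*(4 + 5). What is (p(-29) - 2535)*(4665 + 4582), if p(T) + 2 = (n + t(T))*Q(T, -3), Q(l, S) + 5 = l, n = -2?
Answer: -11512515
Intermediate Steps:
Q(l, S) = -5 + l
t(R) = -36 (t(R) = -4*9 = -36)
p(T) = 188 - 38*T (p(T) = -2 + (-2 - 36)*(-5 + T) = -2 - 38*(-5 + T) = -2 + (190 - 38*T) = 188 - 38*T)
(p(-29) - 2535)*(4665 + 4582) = ((188 - 38*(-29)) - 2535)*(4665 + 4582) = ((188 + 1102) - 2535)*9247 = (1290 - 2535)*9247 = -1245*9247 = -11512515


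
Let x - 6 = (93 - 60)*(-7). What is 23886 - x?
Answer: 24111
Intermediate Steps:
x = -225 (x = 6 + (93 - 60)*(-7) = 6 + 33*(-7) = 6 - 231 = -225)
23886 - x = 23886 - 1*(-225) = 23886 + 225 = 24111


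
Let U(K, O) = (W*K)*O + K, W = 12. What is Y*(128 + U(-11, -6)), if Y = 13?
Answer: 11817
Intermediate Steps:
U(K, O) = K + 12*K*O (U(K, O) = (12*K)*O + K = 12*K*O + K = K + 12*K*O)
Y*(128 + U(-11, -6)) = 13*(128 - 11*(1 + 12*(-6))) = 13*(128 - 11*(1 - 72)) = 13*(128 - 11*(-71)) = 13*(128 + 781) = 13*909 = 11817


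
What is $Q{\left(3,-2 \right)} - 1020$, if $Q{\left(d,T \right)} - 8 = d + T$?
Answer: $-1011$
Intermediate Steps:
$Q{\left(d,T \right)} = 8 + T + d$ ($Q{\left(d,T \right)} = 8 + \left(d + T\right) = 8 + \left(T + d\right) = 8 + T + d$)
$Q{\left(3,-2 \right)} - 1020 = \left(8 - 2 + 3\right) - 1020 = 9 - 1020 = -1011$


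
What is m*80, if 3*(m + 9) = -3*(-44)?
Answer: 2800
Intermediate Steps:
m = 35 (m = -9 + (-3*(-44))/3 = -9 + (⅓)*132 = -9 + 44 = 35)
m*80 = 35*80 = 2800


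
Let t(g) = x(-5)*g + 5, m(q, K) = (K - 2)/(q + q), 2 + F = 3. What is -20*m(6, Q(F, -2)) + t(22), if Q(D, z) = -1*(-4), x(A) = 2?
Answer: 137/3 ≈ 45.667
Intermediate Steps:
F = 1 (F = -2 + 3 = 1)
Q(D, z) = 4
m(q, K) = (-2 + K)/(2*q) (m(q, K) = (-2 + K)/((2*q)) = (-2 + K)*(1/(2*q)) = (-2 + K)/(2*q))
t(g) = 5 + 2*g (t(g) = 2*g + 5 = 5 + 2*g)
-20*m(6, Q(F, -2)) + t(22) = -10*(-2 + 4)/6 + (5 + 2*22) = -10*2/6 + (5 + 44) = -20*1/6 + 49 = -10/3 + 49 = 137/3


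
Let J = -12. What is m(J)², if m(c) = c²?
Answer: 20736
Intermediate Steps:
m(J)² = ((-12)²)² = 144² = 20736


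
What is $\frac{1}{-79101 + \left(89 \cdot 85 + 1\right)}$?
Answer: $- \frac{1}{71535} \approx -1.3979 \cdot 10^{-5}$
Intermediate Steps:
$\frac{1}{-79101 + \left(89 \cdot 85 + 1\right)} = \frac{1}{-79101 + \left(7565 + 1\right)} = \frac{1}{-79101 + 7566} = \frac{1}{-71535} = - \frac{1}{71535}$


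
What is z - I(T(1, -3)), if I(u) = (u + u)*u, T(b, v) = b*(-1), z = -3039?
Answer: -3041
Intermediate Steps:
T(b, v) = -b
I(u) = 2*u**2 (I(u) = (2*u)*u = 2*u**2)
z - I(T(1, -3)) = -3039 - 2*(-1*1)**2 = -3039 - 2*(-1)**2 = -3039 - 2 = -3041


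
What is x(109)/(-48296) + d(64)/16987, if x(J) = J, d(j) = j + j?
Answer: 4330305/820404152 ≈ 0.0052783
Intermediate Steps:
d(j) = 2*j
x(109)/(-48296) + d(64)/16987 = 109/(-48296) + (2*64)/16987 = 109*(-1/48296) + 128*(1/16987) = -109/48296 + 128/16987 = 4330305/820404152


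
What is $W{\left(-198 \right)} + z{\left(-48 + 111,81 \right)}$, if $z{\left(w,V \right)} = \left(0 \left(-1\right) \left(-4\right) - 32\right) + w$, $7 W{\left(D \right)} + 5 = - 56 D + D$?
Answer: $1586$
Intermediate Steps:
$W{\left(D \right)} = - \frac{5}{7} - \frac{55 D}{7}$ ($W{\left(D \right)} = - \frac{5}{7} + \frac{- 56 D + D}{7} = - \frac{5}{7} + \frac{\left(-55\right) D}{7} = - \frac{5}{7} - \frac{55 D}{7}$)
$z{\left(w,V \right)} = -32 + w$ ($z{\left(w,V \right)} = \left(0 \left(-4\right) - 32\right) + w = \left(0 - 32\right) + w = -32 + w$)
$W{\left(-198 \right)} + z{\left(-48 + 111,81 \right)} = \left(- \frac{5}{7} - - \frac{10890}{7}\right) + \left(-32 + \left(-48 + 111\right)\right) = \left(- \frac{5}{7} + \frac{10890}{7}\right) + \left(-32 + 63\right) = 1555 + 31 = 1586$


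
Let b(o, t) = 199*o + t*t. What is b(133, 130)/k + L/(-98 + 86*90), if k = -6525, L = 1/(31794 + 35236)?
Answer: -4442890689979/668477454300 ≈ -6.6463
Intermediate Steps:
L = 1/67030 ≈ 1.4919e-5
b(o, t) = t² + 199*o (b(o, t) = 199*o + t² = t² + 199*o)
b(133, 130)/k + L/(-98 + 86*90) = (130² + 199*133)/(-6525) + 1/(67030*(-98 + 86*90)) = (16900 + 26467)*(-1/6525) + 1/(67030*(-98 + 7740)) = 43367*(-1/6525) + (1/67030)/7642 = -43367/6525 + (1/67030)*(1/7642) = -43367/6525 + 1/512243260 = -4442890689979/668477454300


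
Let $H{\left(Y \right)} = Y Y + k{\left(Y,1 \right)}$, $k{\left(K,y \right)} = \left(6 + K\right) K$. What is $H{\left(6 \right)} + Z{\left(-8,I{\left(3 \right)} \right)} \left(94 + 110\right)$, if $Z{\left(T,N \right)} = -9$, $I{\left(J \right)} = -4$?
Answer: $-1728$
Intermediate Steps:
$k{\left(K,y \right)} = K \left(6 + K\right)$
$H{\left(Y \right)} = Y^{2} + Y \left(6 + Y\right)$ ($H{\left(Y \right)} = Y Y + Y \left(6 + Y\right) = Y^{2} + Y \left(6 + Y\right)$)
$H{\left(6 \right)} + Z{\left(-8,I{\left(3 \right)} \right)} \left(94 + 110\right) = 2 \cdot 6 \left(3 + 6\right) - 9 \left(94 + 110\right) = 2 \cdot 6 \cdot 9 - 1836 = 108 - 1836 = -1728$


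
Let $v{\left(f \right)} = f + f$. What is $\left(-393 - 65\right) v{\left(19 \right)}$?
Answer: $-17404$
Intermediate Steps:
$v{\left(f \right)} = 2 f$
$\left(-393 - 65\right) v{\left(19 \right)} = \left(-393 - 65\right) 2 \cdot 19 = \left(-458\right) 38 = -17404$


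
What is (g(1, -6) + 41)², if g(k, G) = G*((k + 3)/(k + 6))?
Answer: 69169/49 ≈ 1411.6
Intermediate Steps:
g(k, G) = G*(3 + k)/(6 + k) (g(k, G) = G*((3 + k)/(6 + k)) = G*(3 + k)/(6 + k))
(g(1, -6) + 41)² = (-6*(3 + 1)/(6 + 1) + 41)² = (-6*4/7 + 41)² = (-6*⅐*4 + 41)² = (-24/7 + 41)² = (263/7)² = 69169/49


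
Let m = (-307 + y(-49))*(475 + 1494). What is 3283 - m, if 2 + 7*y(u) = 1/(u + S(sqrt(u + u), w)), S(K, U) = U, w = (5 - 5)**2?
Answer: 208658669/343 ≈ 6.0833e+5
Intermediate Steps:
w = 0 (w = 0**2 = 0)
y(u) = -2/7 + 1/(7*u) (y(u) = -2/7 + 1/(7*(u + 0)) = -2/7 + 1/(7*u))
m = -207532600/343 (m = (-307 + (1/7)*(1 - 2*(-49))/(-49))*(475 + 1494) = (-307 + (1/7)*(-1/49)*(1 + 98))*1969 = (-307 + (1/7)*(-1/49)*99)*1969 = (-307 - 99/343)*1969 = -105400/343*1969 = -207532600/343 ≈ -6.0505e+5)
3283 - m = 3283 - 1*(-207532600/343) = 3283 + 207532600/343 = 208658669/343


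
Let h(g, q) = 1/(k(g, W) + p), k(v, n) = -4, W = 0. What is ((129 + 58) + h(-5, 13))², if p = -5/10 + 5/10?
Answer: 558009/16 ≈ 34876.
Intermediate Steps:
p = 0 (p = -5*⅒ + 5*(⅒) = -½ + ½ = 0)
h(g, q) = -¼ (h(g, q) = 1/(-4 + 0) = 1/(-4) = -¼)
((129 + 58) + h(-5, 13))² = ((129 + 58) - ¼)² = (187 - ¼)² = (747/4)² = 558009/16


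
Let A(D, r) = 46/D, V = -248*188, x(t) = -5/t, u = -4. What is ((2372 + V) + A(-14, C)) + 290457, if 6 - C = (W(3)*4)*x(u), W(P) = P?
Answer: 1723412/7 ≈ 2.4620e+5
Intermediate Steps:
V = -46624
C = -9 (C = 6 - 3*4*(-5/(-4)) = 6 - 12*(-5*(-1/4)) = 6 - 12*5/4 = 6 - 1*15 = 6 - 15 = -9)
((2372 + V) + A(-14, C)) + 290457 = ((2372 - 46624) + 46/(-14)) + 290457 = (-44252 + 46*(-1/14)) + 290457 = (-44252 - 23/7) + 290457 = -309787/7 + 290457 = 1723412/7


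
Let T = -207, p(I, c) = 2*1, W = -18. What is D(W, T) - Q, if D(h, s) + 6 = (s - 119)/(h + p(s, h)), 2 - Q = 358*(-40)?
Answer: -114461/8 ≈ -14308.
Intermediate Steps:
Q = 14322 (Q = 2 - 358*(-40) = 2 - 1*(-14320) = 2 + 14320 = 14322)
p(I, c) = 2
D(h, s) = -6 + (-119 + s)/(2 + h) (D(h, s) = -6 + (s - 119)/(h + 2) = -6 + (-119 + s)/(2 + h))
D(W, T) - Q = (-131 - 207 - 6*(-18))/(2 - 18) - 1*14322 = (-131 - 207 + 108)/(-16) - 14322 = -1/16*(-230) - 14322 = 115/8 - 14322 = -114461/8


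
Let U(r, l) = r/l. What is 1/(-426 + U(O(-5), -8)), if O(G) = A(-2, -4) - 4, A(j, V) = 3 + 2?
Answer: -8/3409 ≈ -0.0023467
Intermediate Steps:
A(j, V) = 5
O(G) = 1 (O(G) = 5 - 4 = 1)
1/(-426 + U(O(-5), -8)) = 1/(-426 + 1/(-8)) = 1/(-426 + 1*(-1/8)) = 1/(-426 - 1/8) = 1/(-3409/8) = -8/3409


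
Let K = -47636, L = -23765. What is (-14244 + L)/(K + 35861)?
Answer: 38009/11775 ≈ 3.2279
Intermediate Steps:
(-14244 + L)/(K + 35861) = (-14244 - 23765)/(-47636 + 35861) = -38009/(-11775) = -38009*(-1/11775) = 38009/11775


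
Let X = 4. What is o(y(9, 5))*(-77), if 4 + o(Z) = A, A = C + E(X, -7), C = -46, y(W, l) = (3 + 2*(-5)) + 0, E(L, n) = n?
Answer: 4389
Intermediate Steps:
y(W, l) = -7 (y(W, l) = (3 - 10) + 0 = -7 + 0 = -7)
A = -53 (A = -46 - 7 = -53)
o(Z) = -57 (o(Z) = -4 - 53 = -57)
o(y(9, 5))*(-77) = -57*(-77) = 4389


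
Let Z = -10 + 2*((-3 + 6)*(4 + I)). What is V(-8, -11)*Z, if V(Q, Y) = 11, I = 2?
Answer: 286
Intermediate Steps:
Z = 26 (Z = -10 + 2*((-3 + 6)*(4 + 2)) = -10 + 2*(3*6) = -10 + 2*18 = -10 + 36 = 26)
V(-8, -11)*Z = 11*26 = 286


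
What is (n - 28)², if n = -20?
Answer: 2304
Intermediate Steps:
(n - 28)² = (-20 - 28)² = (-48)² = 2304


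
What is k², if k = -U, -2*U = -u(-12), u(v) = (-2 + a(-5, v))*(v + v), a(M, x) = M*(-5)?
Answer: 76176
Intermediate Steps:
a(M, x) = -5*M
u(v) = 46*v (u(v) = (-2 - 5*(-5))*(v + v) = (-2 + 25)*(2*v) = 23*(2*v) = 46*v)
U = -276 (U = -(-1)*46*(-12)/2 = -(-1)*(-552)/2 = -½*552 = -276)
k = 276 (k = -1*(-276) = 276)
k² = 276² = 76176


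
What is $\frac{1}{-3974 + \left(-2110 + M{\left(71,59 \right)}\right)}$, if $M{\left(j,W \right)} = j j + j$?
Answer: $- \frac{1}{972} \approx -0.0010288$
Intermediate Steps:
$M{\left(j,W \right)} = j + j^{2}$ ($M{\left(j,W \right)} = j^{2} + j = j + j^{2}$)
$\frac{1}{-3974 + \left(-2110 + M{\left(71,59 \right)}\right)} = \frac{1}{-3974 - \left(2110 - 71 \left(1 + 71\right)\right)} = \frac{1}{-3974 + \left(-2110 + 71 \cdot 72\right)} = \frac{1}{-3974 + \left(-2110 + 5112\right)} = \frac{1}{-3974 + 3002} = \frac{1}{-972} = - \frac{1}{972}$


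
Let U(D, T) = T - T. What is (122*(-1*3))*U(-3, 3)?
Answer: 0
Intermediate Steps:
U(D, T) = 0
(122*(-1*3))*U(-3, 3) = (122*(-1*3))*0 = (122*(-3))*0 = -366*0 = 0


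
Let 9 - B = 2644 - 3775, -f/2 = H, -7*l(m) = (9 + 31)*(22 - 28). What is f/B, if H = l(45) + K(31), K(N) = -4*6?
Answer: -12/665 ≈ -0.018045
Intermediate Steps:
K(N) = -24
l(m) = 240/7 (l(m) = -(9 + 31)*(22 - 28)/7 = -40*(-6)/7 = -1/7*(-240) = 240/7)
H = 72/7 (H = 240/7 - 24 = 72/7 ≈ 10.286)
f = -144/7 (f = -2*72/7 = -144/7 ≈ -20.571)
B = 1140 (B = 9 - (2644 - 3775) = 9 - 1*(-1131) = 9 + 1131 = 1140)
f/B = -144/7/1140 = -144/7*1/1140 = -12/665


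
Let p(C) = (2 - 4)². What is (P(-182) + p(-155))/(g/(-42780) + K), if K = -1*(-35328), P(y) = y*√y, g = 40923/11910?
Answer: 226448800/1999995797053 - 10303420400*I*√182/1999995797053 ≈ 0.00011322 - 0.069501*I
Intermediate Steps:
g = 13641/3970 (g = 40923*(1/11910) = 13641/3970 ≈ 3.4360)
P(y) = y^(3/2)
p(C) = 4 (p(C) = (-2)² = 4)
K = 35328
(P(-182) + p(-155))/(g/(-42780) + K) = ((-182)^(3/2) + 4)/((13641/3970)/(-42780) + 35328) = (-182*I*√182 + 4)/((13641/3970)*(-1/42780) + 35328) = (4 - 182*I*√182)/(-4547/56612200 + 35328) = (4 - 182*I*√182)/(1999995797053/56612200) = (4 - 182*I*√182)*(56612200/1999995797053) = 226448800/1999995797053 - 10303420400*I*√182/1999995797053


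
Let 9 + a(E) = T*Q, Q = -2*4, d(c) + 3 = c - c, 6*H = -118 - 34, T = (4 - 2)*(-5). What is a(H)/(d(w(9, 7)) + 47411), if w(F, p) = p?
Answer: 71/47408 ≈ 0.0014976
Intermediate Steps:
T = -10 (T = 2*(-5) = -10)
H = -76/3 (H = (-118 - 34)/6 = (⅙)*(-152) = -76/3 ≈ -25.333)
d(c) = -3 (d(c) = -3 + (c - c) = -3 + 0 = -3)
Q = -8
a(E) = 71 (a(E) = -9 - 10*(-8) = -9 + 80 = 71)
a(H)/(d(w(9, 7)) + 47411) = 71/(-3 + 47411) = 71/47408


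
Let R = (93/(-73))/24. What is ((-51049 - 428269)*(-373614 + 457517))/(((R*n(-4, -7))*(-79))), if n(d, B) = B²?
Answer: -479311661264/2449 ≈ -1.9572e+8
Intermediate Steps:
R = -31/584 (R = (93*(-1/73))*(1/24) = -93/73*1/24 = -31/584 ≈ -0.053082)
((-51049 - 428269)*(-373614 + 457517))/(((R*n(-4, -7))*(-79))) = ((-51049 - 428269)*(-373614 + 457517))/((-31/584*(-7)²*(-79))) = (-479318*83903)/((-31/584*49*(-79))) = -40216218154/((-1519/584*(-79))) = -40216218154/120001/584 = -40216218154*584/120001 = -479311661264/2449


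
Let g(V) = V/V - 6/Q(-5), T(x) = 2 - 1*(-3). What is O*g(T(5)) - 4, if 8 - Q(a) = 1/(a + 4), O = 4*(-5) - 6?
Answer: -38/3 ≈ -12.667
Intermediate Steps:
O = -26 (O = -20 - 6 = -26)
Q(a) = 8 - 1/(4 + a) (Q(a) = 8 - 1/(a + 4) = 8 - 1/(4 + a))
T(x) = 5 (T(x) = 2 + 3 = 5)
g(V) = ⅓ (g(V) = V/V - 6*(4 - 5)/(31 + 8*(-5)) = 1 - 6*(-1/(31 - 40)) = 1 - 6/((-1*(-9))) = 1 - 6/9 = 1 - 6*⅑ = 1 - ⅔ = ⅓)
O*g(T(5)) - 4 = -26*⅓ - 4 = -26/3 - 4 = -38/3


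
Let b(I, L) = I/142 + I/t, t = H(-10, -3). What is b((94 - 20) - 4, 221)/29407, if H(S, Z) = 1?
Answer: 715/298271 ≈ 0.0023971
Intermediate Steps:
t = 1
b(I, L) = 143*I/142 (b(I, L) = I/142 + I/1 = I*(1/142) + I*1 = I/142 + I = 143*I/142)
b((94 - 20) - 4, 221)/29407 = (143*((94 - 20) - 4)/142)/29407 = (143*(74 - 4)/142)*(1/29407) = ((143/142)*70)*(1/29407) = (5005/71)*(1/29407) = 715/298271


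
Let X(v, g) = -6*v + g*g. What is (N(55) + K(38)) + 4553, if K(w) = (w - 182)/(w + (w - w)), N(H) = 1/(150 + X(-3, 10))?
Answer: 23164599/5092 ≈ 4549.2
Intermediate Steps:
X(v, g) = g² - 6*v (X(v, g) = -6*v + g² = g² - 6*v)
N(H) = 1/268 (N(H) = 1/(150 + (10² - 6*(-3))) = 1/(150 + (100 + 18)) = 1/(150 + 118) = 1/268)
K(w) = (-182 + w)/w (K(w) = (-182 + w)/(w + 0) = (-182 + w)/w)
(N(55) + K(38)) + 4553 = (1/268 + (-182 + 38)/38) + 4553 = (1/268 + (1/38)*(-144)) + 4553 = (1/268 - 72/19) + 4553 = -19277/5092 + 4553 = 23164599/5092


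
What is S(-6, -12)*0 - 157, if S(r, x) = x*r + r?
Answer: -157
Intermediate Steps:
S(r, x) = r + r*x (S(r, x) = r*x + r = r + r*x)
S(-6, -12)*0 - 157 = -6*(1 - 12)*0 - 157 = -6*(-11)*0 - 157 = 66*0 - 157 = 0 - 157 = -157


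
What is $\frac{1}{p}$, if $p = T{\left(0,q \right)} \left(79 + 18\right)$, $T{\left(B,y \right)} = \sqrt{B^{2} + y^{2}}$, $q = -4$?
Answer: $\frac{1}{388} \approx 0.0025773$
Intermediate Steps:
$p = 388$ ($p = \sqrt{0^{2} + \left(-4\right)^{2}} \left(79 + 18\right) = \sqrt{0 + 16} \cdot 97 = \sqrt{16} \cdot 97 = 4 \cdot 97 = 388$)
$\frac{1}{p} = \frac{1}{388}$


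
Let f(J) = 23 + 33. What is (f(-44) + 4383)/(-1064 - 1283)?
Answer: -4439/2347 ≈ -1.8913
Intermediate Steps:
f(J) = 56
(f(-44) + 4383)/(-1064 - 1283) = (56 + 4383)/(-1064 - 1283) = 4439/(-2347) = 4439*(-1/2347) = -4439/2347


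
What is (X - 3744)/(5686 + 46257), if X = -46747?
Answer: -50491/51943 ≈ -0.97205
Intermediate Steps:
(X - 3744)/(5686 + 46257) = (-46747 - 3744)/(5686 + 46257) = -50491/51943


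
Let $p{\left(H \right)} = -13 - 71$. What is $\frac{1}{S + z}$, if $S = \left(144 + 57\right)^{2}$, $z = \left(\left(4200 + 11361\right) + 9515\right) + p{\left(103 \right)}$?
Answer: $\frac{1}{65393} \approx 1.5292 \cdot 10^{-5}$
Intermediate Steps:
$p{\left(H \right)} = -84$ ($p{\left(H \right)} = -13 - 71 = -84$)
$z = 24992$ ($z = \left(\left(4200 + 11361\right) + 9515\right) - 84 = \left(15561 + 9515\right) - 84 = 25076 - 84 = 24992$)
$S = 40401$ ($S = 201^{2} = 40401$)
$\frac{1}{S + z} = \frac{1}{40401 + 24992} = \frac{1}{65393}$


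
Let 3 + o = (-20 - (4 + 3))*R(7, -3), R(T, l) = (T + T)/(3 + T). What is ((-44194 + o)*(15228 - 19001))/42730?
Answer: 417244751/106825 ≈ 3905.9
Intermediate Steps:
R(T, l) = 2*T/(3 + T) (R(T, l) = (2*T)/(3 + T) = 2*T/(3 + T))
o = -204/5 (o = -3 + (-20 - (4 + 3))*(2*7/(3 + 7)) = -3 + (-20 - 1*7)*(2*7/10) = -3 + (-20 - 7)*(2*7*(⅒)) = -3 - 27*7/5 = -3 - 189/5 = -204/5 ≈ -40.800)
((-44194 + o)*(15228 - 19001))/42730 = ((-44194 - 204/5)*(15228 - 19001))/42730 = -221174/5*(-3773)*(1/42730) = (834489502/5)*(1/42730) = 417244751/106825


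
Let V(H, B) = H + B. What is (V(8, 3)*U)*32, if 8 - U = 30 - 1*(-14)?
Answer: -12672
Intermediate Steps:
U = -36 (U = 8 - (30 - 1*(-14)) = 8 - (30 + 14) = 8 - 1*44 = 8 - 44 = -36)
V(H, B) = B + H
(V(8, 3)*U)*32 = ((3 + 8)*(-36))*32 = (11*(-36))*32 = -396*32 = -12672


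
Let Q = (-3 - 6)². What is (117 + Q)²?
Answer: 39204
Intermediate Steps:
Q = 81 (Q = (-9)² = 81)
(117 + Q)² = (117 + 81)² = 198² = 39204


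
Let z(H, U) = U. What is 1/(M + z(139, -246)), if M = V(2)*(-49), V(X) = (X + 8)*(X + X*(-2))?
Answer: 1/734 ≈ 0.0013624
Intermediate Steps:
V(X) = -X*(8 + X) (V(X) = (8 + X)*(X - 2*X) = (8 + X)*(-X) = -X*(8 + X))
M = 980 (M = -1*2*(8 + 2)*(-49) = -1*2*10*(-49) = -20*(-49) = 980)
1/(M + z(139, -246)) = 1/(980 - 246) = 1/734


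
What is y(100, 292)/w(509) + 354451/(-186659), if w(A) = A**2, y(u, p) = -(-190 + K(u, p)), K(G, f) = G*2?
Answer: -91833386121/48359800379 ≈ -1.8990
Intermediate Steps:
K(G, f) = 2*G
y(u, p) = 190 - 2*u (y(u, p) = -(-190 + 2*u) = 190 - 2*u)
y(100, 292)/w(509) + 354451/(-186659) = (190 - 2*100)/(509**2) + 354451/(-186659) = (190 - 200)/259081 + 354451*(-1/186659) = -10*1/259081 - 354451/186659 = -10/259081 - 354451/186659 = -91833386121/48359800379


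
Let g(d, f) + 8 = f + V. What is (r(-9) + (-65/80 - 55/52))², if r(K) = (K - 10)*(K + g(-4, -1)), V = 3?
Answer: 3468149881/43264 ≈ 80163.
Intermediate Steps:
g(d, f) = -5 + f (g(d, f) = -8 + (f + 3) = -8 + (3 + f) = -5 + f)
r(K) = (-10 + K)*(-6 + K) (r(K) = (K - 10)*(K + (-5 - 1)) = (-10 + K)*(K - 6) = (-10 + K)*(-6 + K))
(r(-9) + (-65/80 - 55/52))² = ((60 + (-9)² - 16*(-9)) + (-65/80 - 55/52))² = ((60 + 81 + 144) + (-65*1/80 - 55*1/52))² = (285 + (-13/16 - 55/52))² = (285 - 389/208)² = (58891/208)² = 3468149881/43264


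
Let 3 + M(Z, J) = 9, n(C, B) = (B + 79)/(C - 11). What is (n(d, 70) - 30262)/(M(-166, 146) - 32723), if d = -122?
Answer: 4024995/4351361 ≈ 0.92500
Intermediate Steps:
n(C, B) = (79 + B)/(-11 + C)
M(Z, J) = 6 (M(Z, J) = -3 + 9 = 6)
(n(d, 70) - 30262)/(M(-166, 146) - 32723) = ((79 + 70)/(-11 - 122) - 30262)/(6 - 32723) = (149/(-133) - 30262)/(-32717) = (-1/133*149 - 30262)*(-1/32717) = (-149/133 - 30262)*(-1/32717) = -4024995/133*(-1/32717) = 4024995/4351361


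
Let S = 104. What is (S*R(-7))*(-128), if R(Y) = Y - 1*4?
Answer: 146432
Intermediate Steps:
R(Y) = -4 + Y (R(Y) = Y - 4 = -4 + Y)
(S*R(-7))*(-128) = (104*(-4 - 7))*(-128) = (104*(-11))*(-128) = -1144*(-128) = 146432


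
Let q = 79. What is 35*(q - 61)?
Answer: 630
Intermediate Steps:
35*(q - 61) = 35*(79 - 61) = 35*18 = 630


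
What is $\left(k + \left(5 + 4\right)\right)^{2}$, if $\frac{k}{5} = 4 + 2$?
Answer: $1521$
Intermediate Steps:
$k = 30$ ($k = 5 \left(4 + 2\right) = 5 \cdot 6 = 30$)
$\left(k + \left(5 + 4\right)\right)^{2} = \left(30 + \left(5 + 4\right)\right)^{2} = \left(30 + 9\right)^{2} = 39^{2} = 1521$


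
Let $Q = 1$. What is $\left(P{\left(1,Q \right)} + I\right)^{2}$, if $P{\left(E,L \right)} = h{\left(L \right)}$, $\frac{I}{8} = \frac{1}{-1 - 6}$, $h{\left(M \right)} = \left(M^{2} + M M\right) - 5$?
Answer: $\frac{841}{49} \approx 17.163$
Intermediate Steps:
$h{\left(M \right)} = -5 + 2 M^{2}$ ($h{\left(M \right)} = \left(M^{2} + M^{2}\right) - 5 = 2 M^{2} - 5 = -5 + 2 M^{2}$)
$I = - \frac{8}{7}$ ($I = \frac{8}{-1 - 6} = \frac{8}{-7} = 8 \left(- \frac{1}{7}\right) = - \frac{8}{7} \approx -1.1429$)
$P{\left(E,L \right)} = -5 + 2 L^{2}$
$\left(P{\left(1,Q \right)} + I\right)^{2} = \left(\left(-5 + 2 \cdot 1^{2}\right) - \frac{8}{7}\right)^{2} = \left(\left(-5 + 2 \cdot 1\right) - \frac{8}{7}\right)^{2} = \left(\left(-5 + 2\right) - \frac{8}{7}\right)^{2} = \left(-3 - \frac{8}{7}\right)^{2} = \left(- \frac{29}{7}\right)^{2} = \frac{841}{49}$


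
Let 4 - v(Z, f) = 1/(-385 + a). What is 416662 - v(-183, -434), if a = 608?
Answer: 92914735/223 ≈ 4.1666e+5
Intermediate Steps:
v(Z, f) = 891/223 (v(Z, f) = 4 - 1/(-385 + 608) = 4 - 1/223 = 891/223)
416662 - v(-183, -434) = 416662 - 1*891/223 = 416662 - 891/223 = 92914735/223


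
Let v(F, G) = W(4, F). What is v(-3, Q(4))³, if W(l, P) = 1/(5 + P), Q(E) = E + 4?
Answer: ⅛ ≈ 0.12500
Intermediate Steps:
Q(E) = 4 + E
v(F, G) = 1/(5 + F)
v(-3, Q(4))³ = (1/(5 - 3))³ = (1/2)³ = (½)³ = ⅛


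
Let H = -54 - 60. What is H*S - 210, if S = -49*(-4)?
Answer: -22554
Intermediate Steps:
H = -114
S = 196
H*S - 210 = -114*196 - 210 = -22344 - 210 = -22554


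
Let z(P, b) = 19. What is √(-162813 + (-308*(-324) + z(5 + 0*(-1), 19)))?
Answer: 17*I*√218 ≈ 251.0*I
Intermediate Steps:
√(-162813 + (-308*(-324) + z(5 + 0*(-1), 19))) = √(-162813 + (-308*(-324) + 19)) = √(-162813 + (99792 + 19)) = √(-162813 + 99811) = √(-63002) = 17*I*√218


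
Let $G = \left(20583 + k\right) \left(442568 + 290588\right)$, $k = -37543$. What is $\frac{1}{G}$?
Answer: $- \frac{1}{12434325760} \approx -8.0423 \cdot 10^{-11}$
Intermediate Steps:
$G = -12434325760$ ($G = \left(20583 - 37543\right) \left(442568 + 290588\right) = \left(-16960\right) 733156 = -12434325760$)
$\frac{1}{G} = \frac{1}{-12434325760} = - \frac{1}{12434325760}$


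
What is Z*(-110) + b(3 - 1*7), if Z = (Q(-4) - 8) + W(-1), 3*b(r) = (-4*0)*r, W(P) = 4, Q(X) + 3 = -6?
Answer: 1430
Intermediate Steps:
Q(X) = -9 (Q(X) = -3 - 6 = -9)
b(r) = 0 (b(r) = ((-4*0)*r)/3 = (0*r)/3 = (⅓)*0 = 0)
Z = -13 (Z = (-9 - 8) + 4 = -17 + 4 = -13)
Z*(-110) + b(3 - 1*7) = -13*(-110) + 0 = 1430 + 0 = 1430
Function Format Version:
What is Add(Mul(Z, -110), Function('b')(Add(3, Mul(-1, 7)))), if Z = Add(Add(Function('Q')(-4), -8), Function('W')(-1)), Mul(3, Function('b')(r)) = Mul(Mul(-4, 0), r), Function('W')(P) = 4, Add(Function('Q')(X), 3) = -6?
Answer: 1430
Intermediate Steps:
Function('Q')(X) = -9 (Function('Q')(X) = Add(-3, -6) = -9)
Function('b')(r) = 0 (Function('b')(r) = Mul(Rational(1, 3), Mul(Mul(-4, 0), r)) = Mul(Rational(1, 3), Mul(0, r)) = Mul(Rational(1, 3), 0) = 0)
Z = -13 (Z = Add(Add(-9, -8), 4) = Add(-17, 4) = -13)
Add(Mul(Z, -110), Function('b')(Add(3, Mul(-1, 7)))) = Add(Mul(-13, -110), 0) = Add(1430, 0) = 1430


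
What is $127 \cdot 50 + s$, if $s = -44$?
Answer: $6306$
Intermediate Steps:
$127 \cdot 50 + s = 127 \cdot 50 - 44 = 6350 - 44 = 6306$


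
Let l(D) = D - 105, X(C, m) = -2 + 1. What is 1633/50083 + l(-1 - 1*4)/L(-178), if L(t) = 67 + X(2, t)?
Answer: -245516/150249 ≈ -1.6341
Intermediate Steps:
X(C, m) = -1
L(t) = 66 (L(t) = 67 - 1 = 66)
l(D) = -105 + D
1633/50083 + l(-1 - 1*4)/L(-178) = 1633/50083 + (-105 + (-1 - 1*4))/66 = 1633*(1/50083) + (-105 + (-1 - 4))*(1/66) = 1633/50083 + (-105 - 5)*(1/66) = 1633/50083 - 110*1/66 = 1633/50083 - 5/3 = -245516/150249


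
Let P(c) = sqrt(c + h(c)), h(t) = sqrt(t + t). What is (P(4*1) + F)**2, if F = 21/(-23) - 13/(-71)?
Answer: (1192 - 1633*sqrt(2)*sqrt(2 + sqrt(2)))**2/2666689 ≈ 3.5464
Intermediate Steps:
F = -1192/1633 (F = 21*(-1/23) - 13*(-1/71) = -21/23 + 13/71 = -1192/1633 ≈ -0.72995)
h(t) = sqrt(2)*sqrt(t) (h(t) = sqrt(2*t) = sqrt(2)*sqrt(t))
P(c) = sqrt(c + sqrt(2)*sqrt(c))
(P(4*1) + F)**2 = (sqrt(4*1 + sqrt(2)*sqrt(4*1)) - 1192/1633)**2 = (sqrt(4 + sqrt(2)*sqrt(4)) - 1192/1633)**2 = (sqrt(4 + sqrt(2)*2) - 1192/1633)**2 = (sqrt(4 + 2*sqrt(2)) - 1192/1633)**2 = (-1192/1633 + sqrt(4 + 2*sqrt(2)))**2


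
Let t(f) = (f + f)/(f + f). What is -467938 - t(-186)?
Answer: -467939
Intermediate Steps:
t(f) = 1 (t(f) = (2*f)/((2*f)) = (2*f)*(1/(2*f)) = 1)
-467938 - t(-186) = -467938 - 1*1 = -467938 - 1 = -467939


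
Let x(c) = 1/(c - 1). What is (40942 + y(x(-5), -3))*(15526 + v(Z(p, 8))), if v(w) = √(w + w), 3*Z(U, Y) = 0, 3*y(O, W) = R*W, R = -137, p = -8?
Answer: 637792554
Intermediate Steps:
x(c) = 1/(-1 + c)
y(O, W) = -137*W/3 (y(O, W) = (-137*W)/3 = -137*W/3)
Z(U, Y) = 0 (Z(U, Y) = (⅓)*0 = 0)
v(w) = √2*√w (v(w) = √(2*w) = √2*√w)
(40942 + y(x(-5), -3))*(15526 + v(Z(p, 8))) = (40942 - 137/3*(-3))*(15526 + √2*√0) = (40942 + 137)*(15526 + √2*0) = 41079*(15526 + 0) = 41079*15526 = 637792554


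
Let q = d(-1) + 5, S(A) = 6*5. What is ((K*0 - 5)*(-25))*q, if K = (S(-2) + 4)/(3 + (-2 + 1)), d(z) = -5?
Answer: 0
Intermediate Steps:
S(A) = 30
K = 17 (K = (30 + 4)/(3 + (-2 + 1)) = 34/(3 - 1) = 34/2 = 34*(1/2) = 17)
q = 0 (q = -5 + 5 = 0)
((K*0 - 5)*(-25))*q = ((17*0 - 5)*(-25))*0 = ((0 - 5)*(-25))*0 = -5*(-25)*0 = 125*0 = 0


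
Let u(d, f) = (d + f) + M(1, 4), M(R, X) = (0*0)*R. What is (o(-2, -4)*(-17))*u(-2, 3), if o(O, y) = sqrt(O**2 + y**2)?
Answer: -34*sqrt(5) ≈ -76.026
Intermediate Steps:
M(R, X) = 0 (M(R, X) = 0*R = 0)
u(d, f) = d + f (u(d, f) = (d + f) + 0 = d + f)
(o(-2, -4)*(-17))*u(-2, 3) = (sqrt((-2)**2 + (-4)**2)*(-17))*(-2 + 3) = (sqrt(4 + 16)*(-17))*1 = (sqrt(20)*(-17))*1 = ((2*sqrt(5))*(-17))*1 = -34*sqrt(5)*1 = -34*sqrt(5)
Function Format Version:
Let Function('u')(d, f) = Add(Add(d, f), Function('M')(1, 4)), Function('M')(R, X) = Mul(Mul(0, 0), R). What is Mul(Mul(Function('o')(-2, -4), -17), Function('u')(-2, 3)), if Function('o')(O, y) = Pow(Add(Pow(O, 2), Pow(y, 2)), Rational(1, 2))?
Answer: Mul(-34, Pow(5, Rational(1, 2))) ≈ -76.026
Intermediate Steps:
Function('M')(R, X) = 0 (Function('M')(R, X) = Mul(0, R) = 0)
Function('u')(d, f) = Add(d, f) (Function('u')(d, f) = Add(Add(d, f), 0) = Add(d, f))
Mul(Mul(Function('o')(-2, -4), -17), Function('u')(-2, 3)) = Mul(Mul(Pow(Add(Pow(-2, 2), Pow(-4, 2)), Rational(1, 2)), -17), Add(-2, 3)) = Mul(Mul(Pow(Add(4, 16), Rational(1, 2)), -17), 1) = Mul(Mul(Pow(20, Rational(1, 2)), -17), 1) = Mul(Mul(Mul(2, Pow(5, Rational(1, 2))), -17), 1) = Mul(Mul(-34, Pow(5, Rational(1, 2))), 1) = Mul(-34, Pow(5, Rational(1, 2)))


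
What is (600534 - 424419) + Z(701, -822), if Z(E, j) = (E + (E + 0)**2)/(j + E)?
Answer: 20817813/121 ≈ 1.7205e+5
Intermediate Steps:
Z(E, j) = (E + E**2)/(E + j)
(600534 - 424419) + Z(701, -822) = (600534 - 424419) + 701*(1 + 701)/(701 - 822) = 176115 + 701*702/(-121) = 176115 + 701*(-1/121)*702 = 176115 - 492102/121 = 20817813/121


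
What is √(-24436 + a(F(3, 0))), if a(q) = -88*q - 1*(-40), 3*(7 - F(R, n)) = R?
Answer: 2*I*√6231 ≈ 157.87*I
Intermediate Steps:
F(R, n) = 7 - R/3
a(q) = 40 - 88*q (a(q) = -88*q + 40 = 40 - 88*q)
√(-24436 + a(F(3, 0))) = √(-24436 + (40 - 88*(7 - ⅓*3))) = √(-24436 + (40 - 88*(7 - 1))) = √(-24436 + (40 - 88*6)) = √(-24436 + (40 - 528)) = √(-24436 - 488) = √(-24924) = 2*I*√6231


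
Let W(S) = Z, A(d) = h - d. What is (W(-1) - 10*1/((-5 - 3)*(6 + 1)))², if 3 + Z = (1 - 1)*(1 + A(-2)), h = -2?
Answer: 6241/784 ≈ 7.9605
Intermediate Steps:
A(d) = -2 - d
Z = -3 (Z = -3 + (1 - 1)*(1 + (-2 - 1*(-2))) = -3 + 0*(1 + (-2 + 2)) = -3 + 0*(1 + 0) = -3 + 0*1 = -3 + 0 = -3)
W(S) = -3
(W(-1) - 10*1/((-5 - 3)*(6 + 1)))² = (-3 - 10*1/((-5 - 3)*(6 + 1)))² = (-3 - 10/((-8*7)))² = (-3 - 10/(-56))² = (-3 - 10*(-1/56))² = (-3 + 5/28)² = (-79/28)² = 6241/784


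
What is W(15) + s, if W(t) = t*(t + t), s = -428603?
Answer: -428153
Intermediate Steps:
W(t) = 2*t² (W(t) = t*(2*t) = 2*t²)
W(15) + s = 2*15² - 428603 = 2*225 - 428603 = 450 - 428603 = -428153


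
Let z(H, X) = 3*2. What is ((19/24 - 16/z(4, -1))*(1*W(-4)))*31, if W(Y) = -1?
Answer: 465/8 ≈ 58.125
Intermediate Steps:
z(H, X) = 6
((19/24 - 16/z(4, -1))*(1*W(-4)))*31 = ((19/24 - 16/6)*(1*(-1)))*31 = ((19*(1/24) - 16*⅙)*(-1))*31 = ((19/24 - 8/3)*(-1))*31 = -15/8*(-1)*31 = (15/8)*31 = 465/8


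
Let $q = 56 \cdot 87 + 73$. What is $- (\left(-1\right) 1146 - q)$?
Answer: $6091$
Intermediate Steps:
$q = 4945$ ($q = 4872 + 73 = 4945$)
$- (\left(-1\right) 1146 - q) = - (\left(-1\right) 1146 - 4945) = - (-1146 - 4945) = \left(-1\right) \left(-6091\right) = 6091$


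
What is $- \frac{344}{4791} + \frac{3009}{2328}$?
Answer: $\frac{4538429}{3717816} \approx 1.2207$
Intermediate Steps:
$- \frac{344}{4791} + \frac{3009}{2328} = \left(-344\right) \frac{1}{4791} + 3009 \cdot \frac{1}{2328} = - \frac{344}{4791} + \frac{1003}{776} = \frac{4538429}{3717816}$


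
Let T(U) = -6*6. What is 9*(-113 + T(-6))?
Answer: -1341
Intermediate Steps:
T(U) = -36
9*(-113 + T(-6)) = 9*(-113 - 36) = 9*(-149) = -1341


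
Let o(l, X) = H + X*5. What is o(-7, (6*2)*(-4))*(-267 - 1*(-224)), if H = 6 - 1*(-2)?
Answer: 9976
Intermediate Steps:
H = 8 (H = 6 + 2 = 8)
o(l, X) = 8 + 5*X (o(l, X) = 8 + X*5 = 8 + 5*X)
o(-7, (6*2)*(-4))*(-267 - 1*(-224)) = (8 + 5*((6*2)*(-4)))*(-267 - 1*(-224)) = (8 + 5*(12*(-4)))*(-267 + 224) = (8 + 5*(-48))*(-43) = (8 - 240)*(-43) = -232*(-43) = 9976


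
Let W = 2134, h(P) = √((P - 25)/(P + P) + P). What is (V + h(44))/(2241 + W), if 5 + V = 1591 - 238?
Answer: 1348/4375 + √85602/192500 ≈ 0.30963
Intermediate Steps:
h(P) = √(P + (-25 + P)/(2*P)) (h(P) = √((-25 + P)/((2*P)) + P) = √((-25 + P)*(1/(2*P)) + P) = √((-25 + P)/(2*P) + P) = √(P + (-25 + P)/(2*P)))
V = 1348 (V = -5 + (1591 - 238) = -5 + 1353 = 1348)
(V + h(44))/(2241 + W) = (1348 + √(2 - 50/44 + 4*44)/2)/(2241 + 2134) = (1348 + √(2 - 50*1/44 + 176)/2)/4375 = (1348 + √(2 - 25/22 + 176)/2)*(1/4375) = (1348 + √(3891/22)/2)*(1/4375) = (1348 + (√85602/22)/2)*(1/4375) = (1348 + √85602/44)*(1/4375) = 1348/4375 + √85602/192500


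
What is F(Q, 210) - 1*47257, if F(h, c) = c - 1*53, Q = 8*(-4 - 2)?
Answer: -47100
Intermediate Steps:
Q = -48 (Q = 8*(-6) = -48)
F(h, c) = -53 + c (F(h, c) = c - 53 = -53 + c)
F(Q, 210) - 1*47257 = (-53 + 210) - 1*47257 = 157 - 47257 = -47100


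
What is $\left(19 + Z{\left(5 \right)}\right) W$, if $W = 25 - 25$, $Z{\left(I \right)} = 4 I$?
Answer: $0$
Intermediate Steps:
$W = 0$ ($W = 25 - 25 = 0$)
$\left(19 + Z{\left(5 \right)}\right) W = \left(19 + 4 \cdot 5\right) 0 = \left(19 + 20\right) 0 = 39 \cdot 0 = 0$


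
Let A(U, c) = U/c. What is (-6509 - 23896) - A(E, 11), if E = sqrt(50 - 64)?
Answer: -30405 - I*sqrt(14)/11 ≈ -30405.0 - 0.34015*I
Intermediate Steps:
E = I*sqrt(14) (E = sqrt(-14) = I*sqrt(14) ≈ 3.7417*I)
(-6509 - 23896) - A(E, 11) = (-6509 - 23896) - I*sqrt(14)/11 = -30405 - I*sqrt(14)/11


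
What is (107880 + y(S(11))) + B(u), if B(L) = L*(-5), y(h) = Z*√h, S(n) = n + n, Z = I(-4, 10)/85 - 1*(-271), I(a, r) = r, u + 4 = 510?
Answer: 105350 + 4609*√22/17 ≈ 1.0662e+5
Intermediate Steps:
u = 506 (u = -4 + 510 = 506)
Z = 4609/17 (Z = 10/85 - 1*(-271) = 10*(1/85) + 271 = 2/17 + 271 = 4609/17 ≈ 271.12)
S(n) = 2*n
y(h) = 4609*√h/17
B(L) = -5*L
(107880 + y(S(11))) + B(u) = (107880 + 4609*√(2*11)/17) - 5*506 = (107880 + 4609*√22/17) - 2530 = 105350 + 4609*√22/17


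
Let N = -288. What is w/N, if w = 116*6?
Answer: -29/12 ≈ -2.4167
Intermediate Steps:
w = 696
w/N = 696/(-288) = 696*(-1/288) = -29/12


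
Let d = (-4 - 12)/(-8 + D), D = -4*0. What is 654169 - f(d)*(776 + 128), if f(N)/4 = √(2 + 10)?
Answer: 654169 - 7232*√3 ≈ 6.4164e+5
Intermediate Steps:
D = 0
d = 2 (d = (-4 - 12)/(-8 + 0) = -16/(-8) = -16*(-⅛) = 2)
f(N) = 8*√3 (f(N) = 4*√(2 + 10) = 4*√12 = 4*(2*√3) = 8*√3)
654169 - f(d)*(776 + 128) = 654169 - 8*√3*(776 + 128) = 654169 - 8*√3*904 = 654169 - 7232*√3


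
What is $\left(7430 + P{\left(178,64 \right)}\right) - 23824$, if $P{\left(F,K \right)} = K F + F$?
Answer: $-4824$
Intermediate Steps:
$P{\left(F,K \right)} = F + F K$ ($P{\left(F,K \right)} = F K + F = F + F K$)
$\left(7430 + P{\left(178,64 \right)}\right) - 23824 = \left(7430 + 178 \left(1 + 64\right)\right) - 23824 = \left(7430 + 178 \cdot 65\right) - 23824 = \left(7430 + 11570\right) - 23824 = 19000 - 23824 = -4824$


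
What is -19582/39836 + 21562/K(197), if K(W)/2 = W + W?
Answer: 52719576/1961923 ≈ 26.871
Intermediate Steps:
K(W) = 4*W (K(W) = 2*(W + W) = 2*(2*W) = 4*W)
-19582/39836 + 21562/K(197) = -19582/39836 + 21562/((4*197)) = -19582*1/39836 + 21562/788 = -9791/19918 + 21562*(1/788) = -9791/19918 + 10781/394 = 52719576/1961923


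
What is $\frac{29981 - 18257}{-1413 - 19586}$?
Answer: $- \frac{11724}{20999} \approx -0.55831$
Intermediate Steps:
$\frac{29981 - 18257}{-1413 - 19586} = \frac{11724}{-20999} = 11724 \left(- \frac{1}{20999}\right) = - \frac{11724}{20999}$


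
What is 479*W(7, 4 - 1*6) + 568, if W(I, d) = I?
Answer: 3921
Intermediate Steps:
479*W(7, 4 - 1*6) + 568 = 479*7 + 568 = 3353 + 568 = 3921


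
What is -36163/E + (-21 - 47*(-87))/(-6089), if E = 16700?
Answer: -288132107/101686300 ≈ -2.8335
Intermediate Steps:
-36163/E + (-21 - 47*(-87))/(-6089) = -36163/16700 + (-21 - 47*(-87))/(-6089) = -36163*1/16700 + (-21 + 4089)*(-1/6089) = -36163/16700 + 4068*(-1/6089) = -36163/16700 - 4068/6089 = -288132107/101686300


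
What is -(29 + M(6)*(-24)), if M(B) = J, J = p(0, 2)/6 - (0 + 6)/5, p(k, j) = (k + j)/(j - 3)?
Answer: -329/5 ≈ -65.800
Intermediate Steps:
p(k, j) = (j + k)/(-3 + j)
J = -23/15 (J = ((2 + 0)/(-3 + 2))/6 - (0 + 6)/5 = (2/(-1))*(1/6) - 1*6*(1/5) = -1*2*(1/6) - 6*1/5 = -2*1/6 - 6/5 = -1/3 - 6/5 = -23/15 ≈ -1.5333)
M(B) = -23/15
-(29 + M(6)*(-24)) = -(29 - 23/15*(-24)) = -(29 + 184/5) = -1*329/5 = -329/5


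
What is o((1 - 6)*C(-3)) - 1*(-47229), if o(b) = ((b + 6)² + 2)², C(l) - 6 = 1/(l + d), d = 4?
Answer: 757878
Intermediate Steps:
C(l) = 6 + 1/(4 + l) (C(l) = 6 + 1/(l + 4) = 6 + 1/(4 + l))
o(b) = (2 + (6 + b)²)² (o(b) = ((6 + b)² + 2)² = (2 + (6 + b)²)²)
o((1 - 6)*C(-3)) - 1*(-47229) = (2 + (6 + (1 - 6)*((25 + 6*(-3))/(4 - 3)))²)² - 1*(-47229) = (2 + (6 - 5*(25 - 18)/1)²)² + 47229 = (2 + (6 - 5*7)²)² + 47229 = (2 + (6 - 35)²)² + 47229 = (2 + (-29)²)² + 47229 = (2 + 841)² + 47229 = 843² + 47229 = 710649 + 47229 = 757878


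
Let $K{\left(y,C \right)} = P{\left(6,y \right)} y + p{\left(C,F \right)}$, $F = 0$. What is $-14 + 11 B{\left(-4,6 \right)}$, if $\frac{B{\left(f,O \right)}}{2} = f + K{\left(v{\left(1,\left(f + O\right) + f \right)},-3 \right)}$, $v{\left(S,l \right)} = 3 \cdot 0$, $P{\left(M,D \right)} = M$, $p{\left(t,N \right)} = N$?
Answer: $-102$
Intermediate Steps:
$v{\left(S,l \right)} = 0$
$K{\left(y,C \right)} = 6 y$ ($K{\left(y,C \right)} = 6 y + 0 = 6 y$)
$B{\left(f,O \right)} = 2 f$ ($B{\left(f,O \right)} = 2 \left(f + 6 \cdot 0\right) = 2 \left(f + 0\right) = 2 f$)
$-14 + 11 B{\left(-4,6 \right)} = -14 + 11 \cdot 2 \left(-4\right) = -14 + 11 \left(-8\right) = -14 - 88 = -102$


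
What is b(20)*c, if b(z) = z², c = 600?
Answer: 240000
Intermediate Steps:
b(20)*c = 20²*600 = 400*600 = 240000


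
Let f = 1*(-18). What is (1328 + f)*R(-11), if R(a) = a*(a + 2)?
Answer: 129690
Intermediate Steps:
R(a) = a*(2 + a)
f = -18
(1328 + f)*R(-11) = (1328 - 18)*(-11*(2 - 11)) = 1310*(-11*(-9)) = 1310*99 = 129690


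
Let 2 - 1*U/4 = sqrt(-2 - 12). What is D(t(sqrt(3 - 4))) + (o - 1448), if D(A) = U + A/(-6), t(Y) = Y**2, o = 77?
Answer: -8177/6 - 4*I*sqrt(14) ≈ -1362.8 - 14.967*I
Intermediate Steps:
U = 8 - 4*I*sqrt(14) (U = 8 - 4*sqrt(-2 - 12) = 8 - 4*I*sqrt(14) ≈ 8.0 - 14.967*I)
D(A) = 8 - A/6 - 4*I*sqrt(14) (D(A) = (8 - 4*I*sqrt(14)) + A/(-6) = (8 - 4*I*sqrt(14)) + A*(-1/6) = (8 - 4*I*sqrt(14)) - A/6 = 8 - A/6 - 4*I*sqrt(14))
D(t(sqrt(3 - 4))) + (o - 1448) = (8 - (sqrt(3 - 4))**2/6 - 4*I*sqrt(14)) + (77 - 1448) = (8 - (sqrt(-1))**2/6 - 4*I*sqrt(14)) - 1371 = (8 - I**2/6 - 4*I*sqrt(14)) - 1371 = (8 - 1/6*(-1) - 4*I*sqrt(14)) - 1371 = (8 + 1/6 - 4*I*sqrt(14)) - 1371 = (49/6 - 4*I*sqrt(14)) - 1371 = -8177/6 - 4*I*sqrt(14)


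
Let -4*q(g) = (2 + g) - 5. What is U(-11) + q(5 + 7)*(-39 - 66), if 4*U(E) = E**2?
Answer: 533/2 ≈ 266.50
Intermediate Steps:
U(E) = E**2/4
q(g) = 3/4 - g/4 (q(g) = -((2 + g) - 5)/4 = -(-3 + g)/4 = 3/4 - g/4)
U(-11) + q(5 + 7)*(-39 - 66) = (1/4)*(-11)**2 + (3/4 - (5 + 7)/4)*(-39 - 66) = (1/4)*121 + (3/4 - 1/4*12)*(-105) = 121/4 + (3/4 - 3)*(-105) = 121/4 - 9/4*(-105) = 121/4 + 945/4 = 533/2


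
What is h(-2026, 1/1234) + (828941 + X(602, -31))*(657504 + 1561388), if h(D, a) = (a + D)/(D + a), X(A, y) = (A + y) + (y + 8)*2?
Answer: 1840495471673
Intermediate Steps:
X(A, y) = 16 + A + 3*y (X(A, y) = (A + y) + (8 + y)*2 = (A + y) + (16 + 2*y) = 16 + A + 3*y)
h(D, a) = 1 (h(D, a) = (D + a)/(D + a) = 1)
h(-2026, 1/1234) + (828941 + X(602, -31))*(657504 + 1561388) = 1 + (828941 + (16 + 602 + 3*(-31)))*(657504 + 1561388) = 1 + (828941 + (16 + 602 - 93))*2218892 = 1 + (828941 + 525)*2218892 = 1 + 829466*2218892 = 1 + 1840495471672 = 1840495471673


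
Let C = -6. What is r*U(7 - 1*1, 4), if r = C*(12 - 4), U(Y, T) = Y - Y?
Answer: 0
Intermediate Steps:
U(Y, T) = 0
r = -48 (r = -6*(12 - 4) = -6*8 = -48)
r*U(7 - 1*1, 4) = -48*0 = 0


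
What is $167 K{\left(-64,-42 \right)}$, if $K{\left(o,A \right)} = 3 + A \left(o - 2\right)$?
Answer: $463425$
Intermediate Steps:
$K{\left(o,A \right)} = 3 + A \left(-2 + o\right)$
$167 K{\left(-64,-42 \right)} = 167 \left(3 - -84 - -2688\right) = 167 \left(3 + 84 + 2688\right) = 167 \cdot 2775 = 463425$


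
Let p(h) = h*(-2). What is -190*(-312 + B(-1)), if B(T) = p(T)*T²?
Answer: 58900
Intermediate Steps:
p(h) = -2*h
B(T) = -2*T³ (B(T) = (-2*T)*T² = -2*T³)
-190*(-312 + B(-1)) = -190*(-312 - 2*(-1)³) = -190*(-312 - 2*(-1)) = -190*(-312 + 2) = -190*(-310) = 58900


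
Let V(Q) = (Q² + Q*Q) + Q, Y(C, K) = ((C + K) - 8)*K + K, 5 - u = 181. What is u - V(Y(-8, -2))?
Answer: -2522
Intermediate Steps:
u = -176 (u = 5 - 1*181 = 5 - 181 = -176)
Y(C, K) = K + K*(-8 + C + K) (Y(C, K) = (-8 + C + K)*K + K = K*(-8 + C + K) + K = K + K*(-8 + C + K))
V(Q) = Q + 2*Q² (V(Q) = (Q² + Q²) + Q = 2*Q² + Q = Q + 2*Q²)
u - V(Y(-8, -2)) = -176 - (-2*(-7 - 8 - 2))*(1 + 2*(-2*(-7 - 8 - 2))) = -176 - (-2*(-17))*(1 + 2*(-2*(-17))) = -176 - 34*(1 + 2*34) = -176 - 34*(1 + 68) = -176 - 34*69 = -176 - 1*2346 = -176 - 2346 = -2522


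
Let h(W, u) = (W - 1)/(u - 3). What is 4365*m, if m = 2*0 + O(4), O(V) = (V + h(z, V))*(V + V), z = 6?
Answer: 314280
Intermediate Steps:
h(W, u) = (-1 + W)/(-3 + u)
O(V) = 2*V*(V + 5/(-3 + V)) (O(V) = (V + (-1 + 6)/(-3 + V))*(V + V) = (V + 5/(-3 + V))*(2*V) = 2*V*(V + 5/(-3 + V)))
m = 72 (m = 2*0 + 2*4*(5 + 4*(-3 + 4))/(-3 + 4) = 0 + 2*4*(5 + 4*1)/1 = 0 + 2*4*1*(5 + 4) = 0 + 2*4*1*9 = 0 + 72 = 72)
4365*m = 4365*72 = 314280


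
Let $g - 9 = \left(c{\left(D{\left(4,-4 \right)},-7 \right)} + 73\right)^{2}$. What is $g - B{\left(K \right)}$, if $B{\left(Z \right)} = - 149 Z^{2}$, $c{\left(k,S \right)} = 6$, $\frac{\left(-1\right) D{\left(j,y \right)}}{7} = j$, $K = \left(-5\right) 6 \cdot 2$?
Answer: $542650$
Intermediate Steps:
$K = -60$ ($K = \left(-30\right) 2 = -60$)
$D{\left(j,y \right)} = - 7 j$
$g = 6250$ ($g = 9 + \left(6 + 73\right)^{2} = 9 + 79^{2} = 9 + 6241 = 6250$)
$g - B{\left(K \right)} = 6250 - - 149 \left(-60\right)^{2} = 6250 - \left(-149\right) 3600 = 6250 - -536400 = 6250 + 536400 = 542650$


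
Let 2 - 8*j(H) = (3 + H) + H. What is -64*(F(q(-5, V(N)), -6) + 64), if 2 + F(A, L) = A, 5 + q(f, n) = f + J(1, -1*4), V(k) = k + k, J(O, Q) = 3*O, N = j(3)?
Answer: -3520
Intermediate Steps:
j(H) = -⅛ - H/4 (j(H) = ¼ - ((3 + H) + H)/8 = ¼ - (3 + 2*H)/8 = ¼ + (-3/8 - H/4) = -⅛ - H/4)
N = -7/8 (N = -⅛ - ¼*3 = -⅛ - ¾ = -7/8 ≈ -0.87500)
V(k) = 2*k
q(f, n) = -2 + f (q(f, n) = -5 + (f + 3*1) = -5 + (f + 3) = -5 + (3 + f) = -2 + f)
F(A, L) = -2 + A
-64*(F(q(-5, V(N)), -6) + 64) = -64*((-2 + (-2 - 5)) + 64) = -64*((-2 - 7) + 64) = -64*(-9 + 64) = -64*55 = -3520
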